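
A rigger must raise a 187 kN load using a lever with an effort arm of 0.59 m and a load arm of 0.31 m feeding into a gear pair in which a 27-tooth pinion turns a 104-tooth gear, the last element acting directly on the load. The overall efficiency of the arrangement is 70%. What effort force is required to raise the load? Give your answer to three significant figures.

36.4 kN

Lever MA = effort arm / load arm = 0.59/0.31 = 1.9032.
Gear pair MA = 104/27 = 3.8519.
Combined ideal MA = 1.9032 × 3.8519 = 7.3309.
Actual MA = 7.3309 × 0.70 = 5.1317.
Effort = load / actual MA = 187 / 5.1317 = 36.44 kN.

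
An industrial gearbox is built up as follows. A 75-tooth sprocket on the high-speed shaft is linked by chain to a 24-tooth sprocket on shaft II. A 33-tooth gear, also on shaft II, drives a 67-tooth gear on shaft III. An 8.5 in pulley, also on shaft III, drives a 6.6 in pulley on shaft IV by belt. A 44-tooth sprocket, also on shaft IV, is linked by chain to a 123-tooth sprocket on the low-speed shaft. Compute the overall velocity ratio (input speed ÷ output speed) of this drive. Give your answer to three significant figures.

Each stage contributes driven/driver: chain 24/75 = 0.32, gear mesh 67/33 = 2.0303, belt 6.6/8.5 = 0.77647, chain 123/44 = 2.7955.
Overall: 0.32 × 2.0303 × 0.77647 × 2.7955 = 1.4102.

1.41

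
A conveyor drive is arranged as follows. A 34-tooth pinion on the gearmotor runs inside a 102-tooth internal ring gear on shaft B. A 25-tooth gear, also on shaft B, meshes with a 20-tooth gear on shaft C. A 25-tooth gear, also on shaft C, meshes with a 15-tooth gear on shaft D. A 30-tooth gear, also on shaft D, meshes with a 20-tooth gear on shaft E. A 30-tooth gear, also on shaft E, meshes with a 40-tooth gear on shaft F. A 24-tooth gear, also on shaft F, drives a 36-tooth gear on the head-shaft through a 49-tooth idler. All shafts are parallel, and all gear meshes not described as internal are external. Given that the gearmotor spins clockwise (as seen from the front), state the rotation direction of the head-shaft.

the gearmotor → shaft B: internal mesh, same direction → CW.
shaft B → shaft C: external mesh, 1 reversal → CCW.
shaft C → shaft D: external mesh, 1 reversal → CW.
shaft D → shaft E: external mesh, 1 reversal → CCW.
shaft E → shaft F: external mesh, 1 reversal → CW.
shaft F → the head-shaft: driver → idler → driven is 2 external meshes, 2 reversals → CW.
6 reversals in total — an even number — so the head-shaft turns the same way as the gearmotor.

clockwise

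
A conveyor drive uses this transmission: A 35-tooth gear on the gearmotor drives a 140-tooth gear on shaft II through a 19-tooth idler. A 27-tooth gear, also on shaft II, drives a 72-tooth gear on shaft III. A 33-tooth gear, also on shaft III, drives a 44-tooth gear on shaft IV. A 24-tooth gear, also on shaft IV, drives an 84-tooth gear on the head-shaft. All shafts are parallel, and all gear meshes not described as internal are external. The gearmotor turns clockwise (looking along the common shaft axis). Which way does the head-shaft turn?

the gearmotor → shaft II: driver → idler → driven is 2 external meshes, 2 reversals → CW.
shaft II → shaft III: external mesh, 1 reversal → CCW.
shaft III → shaft IV: external mesh, 1 reversal → CW.
shaft IV → the head-shaft: external mesh, 1 reversal → CCW.
5 reversals in total — an odd number — so the head-shaft turns opposite to the gearmotor.

counterclockwise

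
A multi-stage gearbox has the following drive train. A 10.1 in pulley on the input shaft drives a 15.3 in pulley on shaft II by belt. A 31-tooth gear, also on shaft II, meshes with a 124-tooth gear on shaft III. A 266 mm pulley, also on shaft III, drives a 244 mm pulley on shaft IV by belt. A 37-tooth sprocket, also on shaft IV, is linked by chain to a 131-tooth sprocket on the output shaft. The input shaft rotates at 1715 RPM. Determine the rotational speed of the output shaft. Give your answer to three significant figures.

87.1 RPM

Belt: ratio = 15.3/10.1 = 1.5149, so shaft II turns at 1715 / 1.5149 = 1132.1 RPM.
Gear mesh: ratio = 124/31 = 4, so shaft III turns at 1132.1 / 4 = 283.03 RPM.
Belt: ratio = 244/266 = 0.91729, so shaft IV turns at 283.03 / 0.91729 = 308.55 RPM.
Chain: ratio = 131/37 = 3.5405, so the output shaft turns at 308.55 / 3.5405 = 87.148 RPM.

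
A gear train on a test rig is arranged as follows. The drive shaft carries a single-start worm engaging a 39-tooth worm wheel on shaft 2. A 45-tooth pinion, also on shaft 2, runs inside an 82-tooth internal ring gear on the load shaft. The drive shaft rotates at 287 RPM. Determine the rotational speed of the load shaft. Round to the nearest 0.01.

4.04 RPM

Worm: ratio = 39/1 = 39, so shaft 2 turns at 287 / 39 = 7.359 RPM.
Internal gear: ratio = 82/45 = 1.8222, so the load shaft turns at 7.359 / 1.8222 = 4.0385 RPM.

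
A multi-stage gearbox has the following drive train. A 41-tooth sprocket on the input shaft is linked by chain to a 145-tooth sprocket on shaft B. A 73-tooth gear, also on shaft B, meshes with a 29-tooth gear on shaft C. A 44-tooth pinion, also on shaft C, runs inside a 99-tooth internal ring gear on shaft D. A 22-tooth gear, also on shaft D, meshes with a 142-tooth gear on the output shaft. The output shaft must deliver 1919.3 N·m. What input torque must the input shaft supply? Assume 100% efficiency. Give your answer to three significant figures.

Overall ratio R = 3.5366 × 0.39726 × 2.25 × 6.4545 = 20.404.
Input torque = output torque / R = 1919.3 / 20.404 = 94.067 N·m.

94.1 N·m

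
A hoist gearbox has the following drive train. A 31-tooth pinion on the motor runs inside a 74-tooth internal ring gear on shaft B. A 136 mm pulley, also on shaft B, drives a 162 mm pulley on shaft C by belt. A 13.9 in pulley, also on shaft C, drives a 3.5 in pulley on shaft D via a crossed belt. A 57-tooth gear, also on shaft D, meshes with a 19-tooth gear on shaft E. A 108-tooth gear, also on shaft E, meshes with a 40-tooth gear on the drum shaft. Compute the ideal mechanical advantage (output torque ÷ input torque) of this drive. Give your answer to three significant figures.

Each stage contributes driven/driver: internal gear 74/31 = 2.3871, belt 162/136 = 1.1912, belt 3.5/13.9 = 0.2518, gear mesh 19/57 = 0.33333, gear mesh 40/108 = 0.37037.
Overall: 2.3871 × 1.1912 × 0.2518 × 0.33333 × 0.37037 = 0.088392.

0.0884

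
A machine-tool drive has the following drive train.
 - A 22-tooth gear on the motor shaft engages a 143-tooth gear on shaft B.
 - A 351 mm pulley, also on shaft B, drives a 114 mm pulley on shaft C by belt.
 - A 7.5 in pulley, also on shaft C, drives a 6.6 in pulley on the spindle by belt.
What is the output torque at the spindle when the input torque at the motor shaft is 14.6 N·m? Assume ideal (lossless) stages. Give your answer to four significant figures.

After the gear mesh (143/22): 14.6 × 6.5 = 94.9 N·m
After the belt (114/351): 94.9 × 0.32479 = 30.822 N·m
After the belt (6.6/7.5): 30.822 × 0.88 = 27.124 N·m

27.12 N·m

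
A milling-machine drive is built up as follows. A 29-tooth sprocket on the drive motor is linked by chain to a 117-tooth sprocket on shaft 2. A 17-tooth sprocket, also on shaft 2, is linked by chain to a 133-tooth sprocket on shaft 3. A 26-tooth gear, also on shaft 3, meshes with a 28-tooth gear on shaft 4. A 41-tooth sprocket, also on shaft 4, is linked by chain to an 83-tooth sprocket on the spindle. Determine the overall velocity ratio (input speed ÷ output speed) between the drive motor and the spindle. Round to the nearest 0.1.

Each stage contributes driven/driver: chain 117/29 = 4.0345, chain 133/17 = 7.8235, gear mesh 28/26 = 1.0769, chain 83/41 = 2.0244.
Overall: 4.0345 × 7.8235 × 1.0769 × 2.0244 = 68.813.

68.8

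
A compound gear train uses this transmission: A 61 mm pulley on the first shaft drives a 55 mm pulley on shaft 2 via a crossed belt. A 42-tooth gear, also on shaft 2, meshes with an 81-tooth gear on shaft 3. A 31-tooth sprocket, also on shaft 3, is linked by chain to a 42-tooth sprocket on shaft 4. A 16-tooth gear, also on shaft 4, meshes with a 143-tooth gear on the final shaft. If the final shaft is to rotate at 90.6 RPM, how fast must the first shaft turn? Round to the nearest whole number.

Overall ratio R = 0.90164 × 1.9286 × 1.3548 × 8.9375 = 21.056.
Required input speed = output speed × R = 90.6 × 21.056 = 1907.7 RPM.

1908 RPM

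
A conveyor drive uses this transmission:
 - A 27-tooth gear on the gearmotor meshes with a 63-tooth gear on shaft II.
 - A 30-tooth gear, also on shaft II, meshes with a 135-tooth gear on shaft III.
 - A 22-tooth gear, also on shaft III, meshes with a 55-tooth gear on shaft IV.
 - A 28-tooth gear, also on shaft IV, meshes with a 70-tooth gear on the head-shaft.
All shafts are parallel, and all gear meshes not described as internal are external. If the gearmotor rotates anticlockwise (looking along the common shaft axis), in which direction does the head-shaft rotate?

the gearmotor → shaft II: external mesh, 1 reversal → CW.
shaft II → shaft III: external mesh, 1 reversal → CCW.
shaft III → shaft IV: external mesh, 1 reversal → CW.
shaft IV → the head-shaft: external mesh, 1 reversal → CCW.
4 reversals in total — an even number — so the head-shaft turns the same way as the gearmotor.

anticlockwise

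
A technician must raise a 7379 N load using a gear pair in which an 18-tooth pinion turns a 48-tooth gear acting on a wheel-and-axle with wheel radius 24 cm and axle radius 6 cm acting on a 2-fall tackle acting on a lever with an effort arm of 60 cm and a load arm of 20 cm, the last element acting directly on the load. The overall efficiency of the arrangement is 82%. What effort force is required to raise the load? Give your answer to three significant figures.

141 N

Gear pair MA = 48/18 = 2.6667.
Wheel-and-axle MA = R/r = 24/6 = 4.
Block-and-tackle MA = number of supporting rope parts = 2.
Lever MA = effort arm / load arm = 60/20 = 3.
Combined ideal MA = 2.6667 × 4 × 2 × 3 = 64.
Actual MA = 64 × 0.82 = 52.48.
Effort = load / actual MA = 7379 / 52.48 = 140.61 N.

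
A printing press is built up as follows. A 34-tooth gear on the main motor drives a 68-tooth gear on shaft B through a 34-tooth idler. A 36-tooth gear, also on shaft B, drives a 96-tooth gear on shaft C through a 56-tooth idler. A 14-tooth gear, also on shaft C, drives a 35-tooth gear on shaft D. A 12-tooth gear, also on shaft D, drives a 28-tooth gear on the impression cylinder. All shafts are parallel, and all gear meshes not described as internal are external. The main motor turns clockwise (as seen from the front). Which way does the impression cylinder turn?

clockwise

the main motor → shaft B: driver → idler → driven is 2 external meshes, 2 reversals → CW.
shaft B → shaft C: driver → idler → driven is 2 external meshes, 2 reversals → CW.
shaft C → shaft D: external mesh, 1 reversal → CCW.
shaft D → the impression cylinder: external mesh, 1 reversal → CW.
6 reversals in total — an even number — so the impression cylinder turns the same way as the main motor.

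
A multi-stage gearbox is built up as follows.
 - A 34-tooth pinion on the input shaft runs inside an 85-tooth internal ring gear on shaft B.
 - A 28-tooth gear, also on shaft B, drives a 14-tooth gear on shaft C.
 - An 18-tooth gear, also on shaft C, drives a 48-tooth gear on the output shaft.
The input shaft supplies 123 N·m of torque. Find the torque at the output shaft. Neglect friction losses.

internal gear 85/34 = 2.5 → τ = 123·2.5 = 307.5 N·m
gear mesh 14/28 = 0.5 → τ = 307.5·0.5 = 153.75 N·m
gear mesh 48/18 = 2.6667 → τ = 153.75·2.6667 = 410 N·m

410 N·m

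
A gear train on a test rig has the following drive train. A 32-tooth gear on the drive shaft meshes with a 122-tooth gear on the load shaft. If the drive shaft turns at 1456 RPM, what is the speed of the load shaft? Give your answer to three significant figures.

Gear mesh: ratio = 122/32 = 3.8125, so the load shaft turns at 1456 / 3.8125 = 381.9 RPM.

382 RPM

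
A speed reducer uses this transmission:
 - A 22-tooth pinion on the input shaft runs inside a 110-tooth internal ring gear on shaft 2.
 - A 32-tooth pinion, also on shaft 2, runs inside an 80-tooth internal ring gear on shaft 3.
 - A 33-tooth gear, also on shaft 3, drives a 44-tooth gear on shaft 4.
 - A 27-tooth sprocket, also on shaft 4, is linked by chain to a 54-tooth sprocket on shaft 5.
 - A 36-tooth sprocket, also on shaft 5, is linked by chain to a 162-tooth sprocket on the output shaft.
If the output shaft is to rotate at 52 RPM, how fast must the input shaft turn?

7800 RPM

Overall ratio R = 5 × 2.5 × 1.3333 × 2 × 4.5 = 150.
Required input speed = output speed × R = 52 × 150 = 7800 RPM.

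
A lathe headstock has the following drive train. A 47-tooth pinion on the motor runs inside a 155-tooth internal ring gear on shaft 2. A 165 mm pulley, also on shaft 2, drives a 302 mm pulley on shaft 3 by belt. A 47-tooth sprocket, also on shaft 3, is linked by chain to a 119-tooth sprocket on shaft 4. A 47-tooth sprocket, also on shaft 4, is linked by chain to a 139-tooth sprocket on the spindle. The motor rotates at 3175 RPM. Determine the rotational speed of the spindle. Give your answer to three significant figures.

70.2 RPM

Internal gear: ratio = 155/47 = 3.2979, so shaft 2 turns at 3175 / 3.2979 = 962.74 RPM.
Belt: ratio = 302/165 = 1.8303, so shaft 3 turns at 962.74 / 1.8303 = 526 RPM.
Chain: ratio = 119/47 = 2.5319, so shaft 4 turns at 526 / 2.5319 = 207.75 RPM.
Chain: ratio = 139/47 = 2.9574, so the spindle turns at 207.75 / 2.9574 = 70.246 RPM.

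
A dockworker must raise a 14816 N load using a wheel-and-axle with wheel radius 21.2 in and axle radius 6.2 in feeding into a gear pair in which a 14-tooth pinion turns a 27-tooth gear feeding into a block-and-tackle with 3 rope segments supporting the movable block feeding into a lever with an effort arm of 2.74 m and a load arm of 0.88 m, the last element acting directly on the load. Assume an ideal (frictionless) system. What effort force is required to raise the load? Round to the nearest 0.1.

Wheel-and-axle MA = R/r = 21.2/6.2 = 3.4194.
Gear pair MA = 27/14 = 1.9286.
Block-and-tackle MA = number of supporting rope parts = 3.
Lever MA = effort arm / load arm = 2.74/0.88 = 3.1136.
Combined ideal MA = 3.4194 × 1.9286 × 3 × 3.1136 = 61.598.
Effort = load / MA = 14816 / 61.598 = 240.53 N.

240.5 N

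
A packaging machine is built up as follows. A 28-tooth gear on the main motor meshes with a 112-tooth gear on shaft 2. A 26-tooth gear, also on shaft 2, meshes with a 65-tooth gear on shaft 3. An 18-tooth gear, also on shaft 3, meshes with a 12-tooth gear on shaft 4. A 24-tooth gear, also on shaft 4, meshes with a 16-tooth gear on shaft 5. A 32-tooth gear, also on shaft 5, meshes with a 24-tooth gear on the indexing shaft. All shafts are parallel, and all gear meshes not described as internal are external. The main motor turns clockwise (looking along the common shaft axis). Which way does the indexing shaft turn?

the main motor → shaft 2: external mesh, 1 reversal → CCW.
shaft 2 → shaft 3: external mesh, 1 reversal → CW.
shaft 3 → shaft 4: external mesh, 1 reversal → CCW.
shaft 4 → shaft 5: external mesh, 1 reversal → CW.
shaft 5 → the indexing shaft: external mesh, 1 reversal → CCW.
5 reversals in total — an odd number — so the indexing shaft turns opposite to the main motor.

counterclockwise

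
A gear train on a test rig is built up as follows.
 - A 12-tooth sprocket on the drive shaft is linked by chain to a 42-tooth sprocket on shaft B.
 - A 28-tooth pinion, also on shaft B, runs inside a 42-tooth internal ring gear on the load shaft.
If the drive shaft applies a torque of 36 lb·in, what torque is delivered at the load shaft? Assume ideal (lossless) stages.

After the chain (42/12): 36 × 3.5 = 126 lb·in
After the internal gear (42/28): 126 × 1.5 = 189 lb·in

189 lb·in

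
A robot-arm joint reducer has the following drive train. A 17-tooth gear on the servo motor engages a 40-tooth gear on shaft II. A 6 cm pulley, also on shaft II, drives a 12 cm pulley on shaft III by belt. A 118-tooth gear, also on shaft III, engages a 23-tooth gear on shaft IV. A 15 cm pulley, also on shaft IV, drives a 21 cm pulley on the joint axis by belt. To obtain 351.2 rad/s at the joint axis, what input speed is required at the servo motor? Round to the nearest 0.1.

451.0 rad/s

Overall ratio R = 2.3529 × 2 × 0.19492 × 1.4 = 1.2841.
Required input speed = output speed × R = 351.2 × 1.2841 = 450.99 rad/s.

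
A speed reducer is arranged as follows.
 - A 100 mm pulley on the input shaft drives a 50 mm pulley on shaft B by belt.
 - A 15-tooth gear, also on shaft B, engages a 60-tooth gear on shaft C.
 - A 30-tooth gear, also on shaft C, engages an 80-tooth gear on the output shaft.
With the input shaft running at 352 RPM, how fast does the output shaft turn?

belt 50/100 = 0.5 → 352/0.5 = 704 RPM
gear mesh 60/15 = 4 → 704/4 = 176 RPM
gear mesh 80/30 = 2.6667 → 176/2.6667 = 66 RPM

66 RPM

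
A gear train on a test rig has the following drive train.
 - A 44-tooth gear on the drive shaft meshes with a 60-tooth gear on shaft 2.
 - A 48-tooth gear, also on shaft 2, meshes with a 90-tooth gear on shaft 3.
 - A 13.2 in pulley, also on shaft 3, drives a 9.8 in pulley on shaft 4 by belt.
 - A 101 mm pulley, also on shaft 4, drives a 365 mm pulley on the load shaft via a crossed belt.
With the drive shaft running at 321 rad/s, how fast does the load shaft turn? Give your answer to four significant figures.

gear mesh 60/44 = 1.3636 → 321/1.3636 = 235.4 rad/s
gear mesh 90/48 = 1.875 → 235.4/1.875 = 125.55 rad/s
belt 9.8/13.2 = 0.74242 → 125.55/0.74242 = 169.1 rad/s
belt 365/101 = 3.6139 → 169.1/3.6139 = 46.793 rad/s

46.79 rad/s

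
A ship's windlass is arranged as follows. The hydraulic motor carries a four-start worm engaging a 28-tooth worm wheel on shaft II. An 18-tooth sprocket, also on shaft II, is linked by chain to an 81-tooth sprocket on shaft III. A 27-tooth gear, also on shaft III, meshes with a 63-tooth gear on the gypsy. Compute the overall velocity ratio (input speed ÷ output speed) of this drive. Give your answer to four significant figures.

73.50

Each stage contributes driven/driver: worm 28/4 = 7, chain 81/18 = 4.5, gear mesh 63/27 = 2.3333.
Overall: 7 × 4.5 × 2.3333 = 73.5.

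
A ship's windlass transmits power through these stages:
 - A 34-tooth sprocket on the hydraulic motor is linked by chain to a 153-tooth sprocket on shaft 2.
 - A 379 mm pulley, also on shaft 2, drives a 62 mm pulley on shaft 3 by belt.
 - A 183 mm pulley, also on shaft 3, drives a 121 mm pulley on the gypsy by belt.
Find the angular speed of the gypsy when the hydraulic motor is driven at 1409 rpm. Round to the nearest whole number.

chain 153/34 = 4.5 → 1409/4.5 = 313.11 rpm
belt 62/379 = 0.16359 → 313.11/0.16359 = 1914 rpm
belt 121/183 = 0.6612 → 1914/0.6612 = 2894.8 rpm

2895 rpm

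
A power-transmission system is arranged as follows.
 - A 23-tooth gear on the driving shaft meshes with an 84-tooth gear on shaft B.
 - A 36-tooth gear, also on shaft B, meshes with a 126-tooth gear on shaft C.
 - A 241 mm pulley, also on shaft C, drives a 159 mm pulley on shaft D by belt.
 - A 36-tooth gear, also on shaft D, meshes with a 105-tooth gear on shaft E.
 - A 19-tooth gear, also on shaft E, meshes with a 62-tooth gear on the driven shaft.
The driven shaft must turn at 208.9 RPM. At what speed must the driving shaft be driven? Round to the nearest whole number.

Overall ratio R = 3.6522 × 3.5 × 0.65975 × 2.9167 × 3.2632 = 80.265.
Required input speed = output speed × R = 208.9 × 80.265 = 16767 RPM.

16767 RPM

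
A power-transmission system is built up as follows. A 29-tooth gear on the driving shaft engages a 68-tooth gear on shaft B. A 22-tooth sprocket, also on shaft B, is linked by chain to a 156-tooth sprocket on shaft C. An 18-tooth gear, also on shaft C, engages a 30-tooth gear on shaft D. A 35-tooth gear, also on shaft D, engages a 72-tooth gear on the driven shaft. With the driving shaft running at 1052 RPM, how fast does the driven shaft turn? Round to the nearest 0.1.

18.5 RPM

Gear mesh: ratio = 68/29 = 2.3448, so shaft B turns at 1052 / 2.3448 = 448.65 RPM.
Chain: ratio = 156/22 = 7.0909, so shaft C turns at 448.65 / 7.0909 = 63.271 RPM.
Gear mesh: ratio = 30/18 = 1.6667, so shaft D turns at 63.271 / 1.6667 = 37.962 RPM.
Gear mesh: ratio = 72/35 = 2.0571, so the driven shaft turns at 37.962 / 2.0571 = 18.454 RPM.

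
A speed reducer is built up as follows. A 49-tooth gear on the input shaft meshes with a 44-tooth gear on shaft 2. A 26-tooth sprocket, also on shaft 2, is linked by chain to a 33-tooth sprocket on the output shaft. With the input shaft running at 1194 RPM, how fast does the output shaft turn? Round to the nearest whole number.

1048 RPM

Gear mesh: ratio = 44/49 = 0.89796, so shaft 2 turns at 1194 / 0.89796 = 1329.7 RPM.
Chain: ratio = 33/26 = 1.2692, so the output shaft turns at 1329.7 / 1.2692 = 1047.6 RPM.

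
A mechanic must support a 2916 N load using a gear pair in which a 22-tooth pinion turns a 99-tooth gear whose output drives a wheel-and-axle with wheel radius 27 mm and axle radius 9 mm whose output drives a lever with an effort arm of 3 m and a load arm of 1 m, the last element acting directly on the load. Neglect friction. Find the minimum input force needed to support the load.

Gear pair MA = 99/22 = 4.5.
Wheel-and-axle MA = R/r = 27/9 = 3.
Lever MA = effort arm / load arm = 3/1 = 3.
Combined ideal MA = 4.5 × 3 × 3 = 40.5.
Effort = load / MA = 2916 / 40.5 = 72 N.

72 N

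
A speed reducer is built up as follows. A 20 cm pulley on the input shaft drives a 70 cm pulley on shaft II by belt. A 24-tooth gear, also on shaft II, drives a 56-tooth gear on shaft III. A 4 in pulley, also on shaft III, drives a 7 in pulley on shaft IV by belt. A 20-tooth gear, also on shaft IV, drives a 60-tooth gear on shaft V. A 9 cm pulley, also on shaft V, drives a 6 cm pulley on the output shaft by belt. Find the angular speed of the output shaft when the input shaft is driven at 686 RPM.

24 RPM

belt 70/20 = 3.5 → 686/3.5 = 196 RPM
gear mesh 56/24 = 2.3333 → 196/2.3333 = 84 RPM
belt 7/4 = 1.75 → 84/1.75 = 48 RPM
gear mesh 60/20 = 3 → 48/3 = 16 RPM
belt 6/9 = 0.66667 → 16/0.66667 = 24 RPM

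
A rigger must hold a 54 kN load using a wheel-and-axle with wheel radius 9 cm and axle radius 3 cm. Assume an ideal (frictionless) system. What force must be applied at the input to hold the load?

18 kN

Wheel-and-axle MA = R/r = 9/3 = 3.
Effort = load / MA = 54 / 3 = 18 kN.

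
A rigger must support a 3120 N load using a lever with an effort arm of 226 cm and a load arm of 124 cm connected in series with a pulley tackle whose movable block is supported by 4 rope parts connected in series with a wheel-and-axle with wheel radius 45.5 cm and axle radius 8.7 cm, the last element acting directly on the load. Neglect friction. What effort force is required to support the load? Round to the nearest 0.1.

Lever MA = effort arm / load arm = 226/124 = 1.8226.
Block-and-tackle MA = number of supporting rope parts = 4.
Wheel-and-axle MA = R/r = 45.5/8.7 = 5.2299.
Combined ideal MA = 1.8226 × 4 × 5.2299 = 38.128.
Effort = load / MA = 3120 / 38.128 = 81.831 N.

81.8 N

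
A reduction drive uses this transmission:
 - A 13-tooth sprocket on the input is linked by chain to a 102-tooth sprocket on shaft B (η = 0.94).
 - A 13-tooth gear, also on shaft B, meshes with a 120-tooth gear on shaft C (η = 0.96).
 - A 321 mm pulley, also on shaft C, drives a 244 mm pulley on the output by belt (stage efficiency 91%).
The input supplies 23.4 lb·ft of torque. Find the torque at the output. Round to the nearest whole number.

1058 lb·ft

Chain: ratio = 102/13 = 7.8462; torque at shaft B = 23.4 × 7.8462 × 0.94 = 172.58 lb·ft.
Gear mesh: ratio = 120/13 = 9.2308; torque at shaft C = 172.58 × 9.2308 × 0.96 = 1529.4 lb·ft.
Belt: ratio = 244/321 = 0.76012; torque at the output = 1529.4 × 0.76012 × 0.91 = 1057.9 lb·ft.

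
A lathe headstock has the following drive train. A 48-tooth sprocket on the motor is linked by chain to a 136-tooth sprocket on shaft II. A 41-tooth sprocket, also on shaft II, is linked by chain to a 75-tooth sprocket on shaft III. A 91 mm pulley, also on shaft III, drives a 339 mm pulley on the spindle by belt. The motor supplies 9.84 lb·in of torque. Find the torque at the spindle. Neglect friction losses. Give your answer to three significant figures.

Chain: ratio = 136/48 = 2.8333; torque at shaft II = 9.84 × 2.8333 = 27.88 lb·in.
Chain: ratio = 75/41 = 1.8293; torque at shaft III = 27.88 × 1.8293 = 51 lb·in.
Belt: ratio = 339/91 = 3.7253; torque at the spindle = 51 × 3.7253 = 189.99 lb·in.

190 lb·in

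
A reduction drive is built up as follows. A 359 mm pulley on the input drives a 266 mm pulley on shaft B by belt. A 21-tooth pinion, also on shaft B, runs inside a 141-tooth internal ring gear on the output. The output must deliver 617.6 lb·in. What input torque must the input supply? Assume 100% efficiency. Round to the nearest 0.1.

Overall ratio R = 0.74095 × 6.7143 = 4.9749.
Input torque = output torque / R = 617.6 / 4.9749 = 124.14 lb·in.

124.1 lb·in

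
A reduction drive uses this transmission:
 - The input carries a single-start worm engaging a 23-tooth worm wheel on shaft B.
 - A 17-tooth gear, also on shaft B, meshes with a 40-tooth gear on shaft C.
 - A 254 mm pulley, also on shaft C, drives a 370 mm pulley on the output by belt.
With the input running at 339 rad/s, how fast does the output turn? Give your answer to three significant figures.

4.30 rad/s

the input → shaft B (worm, 23/1): 339 ÷ 23 = 14.739 rad/s
shaft B → shaft C (gear mesh, 40/17): 14.739 ÷ 2.3529 = 6.2641 rad/s
shaft C → the output (belt, 370/254): 6.2641 ÷ 1.4567 = 4.3002 rad/s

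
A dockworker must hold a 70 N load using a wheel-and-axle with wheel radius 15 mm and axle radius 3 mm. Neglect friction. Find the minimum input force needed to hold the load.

Wheel-and-axle MA = R/r = 15/3 = 5.
Effort = load / MA = 70 / 5 = 14 N.

14 N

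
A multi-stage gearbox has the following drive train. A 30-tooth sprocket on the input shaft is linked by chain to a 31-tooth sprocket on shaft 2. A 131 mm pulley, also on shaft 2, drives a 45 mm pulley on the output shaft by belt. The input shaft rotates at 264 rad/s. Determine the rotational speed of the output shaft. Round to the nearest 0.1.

743.7 rad/s

the input shaft → shaft 2 (chain, 31/30): 264 ÷ 1.0333 = 255.48 rad/s
shaft 2 → the output shaft (belt, 45/131): 255.48 ÷ 0.34351 = 743.74 rad/s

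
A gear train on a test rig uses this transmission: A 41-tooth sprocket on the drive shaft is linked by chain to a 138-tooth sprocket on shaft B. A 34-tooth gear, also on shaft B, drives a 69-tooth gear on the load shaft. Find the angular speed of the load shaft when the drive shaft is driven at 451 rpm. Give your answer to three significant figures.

chain 138/41 = 3.3659 → 451/3.3659 = 133.99 rpm
gear mesh 69/34 = 2.0294 → 133.99/2.0294 = 66.025 rpm

66.0 rpm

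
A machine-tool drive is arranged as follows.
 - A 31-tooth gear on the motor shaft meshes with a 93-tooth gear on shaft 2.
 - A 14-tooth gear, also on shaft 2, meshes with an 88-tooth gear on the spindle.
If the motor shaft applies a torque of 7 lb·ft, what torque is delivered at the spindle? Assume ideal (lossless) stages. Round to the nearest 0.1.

132.0 lb·ft

Gear mesh: ratio = 93/31 = 3; torque at shaft 2 = 7 × 3 = 21 lb·ft.
Gear mesh: ratio = 88/14 = 6.2857; torque at the spindle = 21 × 6.2857 = 132 lb·ft.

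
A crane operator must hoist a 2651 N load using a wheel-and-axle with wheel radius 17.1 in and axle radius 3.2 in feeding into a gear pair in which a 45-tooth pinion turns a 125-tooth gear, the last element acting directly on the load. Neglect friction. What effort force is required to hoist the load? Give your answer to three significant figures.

Wheel-and-axle MA = R/r = 17.1/3.2 = 5.3438.
Gear pair MA = 125/45 = 2.7778.
Combined ideal MA = 5.3438 × 2.7778 = 14.844.
Effort = load / MA = 2651 / 14.844 = 178.59 N.

179 N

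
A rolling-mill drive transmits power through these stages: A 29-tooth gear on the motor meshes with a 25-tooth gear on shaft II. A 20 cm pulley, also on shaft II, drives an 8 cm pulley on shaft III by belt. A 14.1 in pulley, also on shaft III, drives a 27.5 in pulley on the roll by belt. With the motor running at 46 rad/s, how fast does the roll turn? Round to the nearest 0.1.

68.4 rad/s

the motor → shaft II (gear mesh, 25/29): 46 ÷ 0.86207 = 53.36 rad/s
shaft II → shaft III (belt, 8/20): 53.36 ÷ 0.4 = 133.4 rad/s
shaft III → the roll (belt, 27.5/14.1): 133.4 ÷ 1.9504 = 68.398 rad/s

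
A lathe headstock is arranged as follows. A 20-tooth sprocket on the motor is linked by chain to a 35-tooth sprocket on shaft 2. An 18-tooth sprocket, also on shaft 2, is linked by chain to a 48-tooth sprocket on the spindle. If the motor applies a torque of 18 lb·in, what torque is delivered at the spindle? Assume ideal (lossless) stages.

After the chain (35/20): 18 × 1.75 = 31.5 lb·in
After the chain (48/18): 31.5 × 2.6667 = 84 lb·in

84 lb·in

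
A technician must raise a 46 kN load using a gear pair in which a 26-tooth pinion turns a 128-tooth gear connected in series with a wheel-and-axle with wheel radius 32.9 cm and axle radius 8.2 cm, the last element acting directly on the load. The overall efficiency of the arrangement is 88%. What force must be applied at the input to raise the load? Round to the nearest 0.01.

Gear pair MA = 128/26 = 4.9231.
Wheel-and-axle MA = R/r = 32.9/8.2 = 4.0122.
Combined ideal MA = 4.9231 × 4.0122 = 19.752.
Actual MA = 19.752 × 0.88 = 17.382.
Effort = load / actual MA = 46 / 17.382 = 2.6464 kN.

2.65 kN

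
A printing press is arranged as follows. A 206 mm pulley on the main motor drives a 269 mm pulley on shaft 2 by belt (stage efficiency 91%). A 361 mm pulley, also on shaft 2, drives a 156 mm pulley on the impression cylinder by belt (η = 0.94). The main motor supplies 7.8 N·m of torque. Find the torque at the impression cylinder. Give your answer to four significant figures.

Belt: ratio = 269/206 = 1.3058; torque at shaft 2 = 7.8 × 1.3058 × 0.91 = 9.2687 N·m.
Belt: ratio = 156/361 = 0.43213; torque at the impression cylinder = 9.2687 × 0.43213 × 0.94 = 3.765 N·m.

3.765 N·m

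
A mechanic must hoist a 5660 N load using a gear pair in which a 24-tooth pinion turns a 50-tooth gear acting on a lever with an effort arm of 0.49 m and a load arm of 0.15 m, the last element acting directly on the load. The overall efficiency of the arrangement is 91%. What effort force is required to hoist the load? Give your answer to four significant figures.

Gear pair MA = 50/24 = 2.0833.
Lever MA = effort arm / load arm = 0.49/0.15 = 3.2667.
Combined ideal MA = 2.0833 × 3.2667 = 6.8056.
Actual MA = 6.8056 × 0.91 = 6.1931.
Effort = load / actual MA = 5660 / 6.1931 = 913.93 N.

913.9 N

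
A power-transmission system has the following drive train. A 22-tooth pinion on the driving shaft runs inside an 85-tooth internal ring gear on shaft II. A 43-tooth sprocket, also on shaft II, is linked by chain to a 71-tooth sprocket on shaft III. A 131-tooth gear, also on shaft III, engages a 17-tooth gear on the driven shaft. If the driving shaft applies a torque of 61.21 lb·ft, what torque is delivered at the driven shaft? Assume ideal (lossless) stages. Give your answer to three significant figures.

After the internal gear (85/22): 61.21 × 3.8636 = 236.49 lb·ft
After the chain (71/43): 236.49 × 1.6512 = 390.49 lb·ft
After the gear mesh (17/131): 390.49 × 0.12977 = 50.674 lb·ft

50.7 lb·ft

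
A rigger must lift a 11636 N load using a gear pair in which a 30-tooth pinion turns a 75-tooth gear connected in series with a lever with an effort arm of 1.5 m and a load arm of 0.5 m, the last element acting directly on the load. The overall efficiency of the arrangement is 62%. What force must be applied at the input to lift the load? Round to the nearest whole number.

Gear pair MA = 75/30 = 2.5.
Lever MA = effort arm / load arm = 1.5/0.5 = 3.
Combined ideal MA = 2.5 × 3 = 7.5.
Actual MA = 7.5 × 0.62 = 4.65.
Effort = load / actual MA = 11636 / 4.65 = 2502.4 N.

2502 N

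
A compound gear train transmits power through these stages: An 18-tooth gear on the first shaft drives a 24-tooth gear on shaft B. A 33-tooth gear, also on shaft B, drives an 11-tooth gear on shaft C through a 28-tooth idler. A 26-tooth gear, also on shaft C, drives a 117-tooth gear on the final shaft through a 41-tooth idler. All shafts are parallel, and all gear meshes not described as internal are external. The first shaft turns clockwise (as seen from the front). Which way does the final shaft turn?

the first shaft → shaft B: external mesh, 1 reversal → CCW.
shaft B → shaft C: driver → idler → driven is 2 external meshes, 2 reversals → CCW.
shaft C → the final shaft: driver → idler → driven is 2 external meshes, 2 reversals → CCW.
5 reversals in total — an odd number — so the final shaft turns opposite to the first shaft.

anticlockwise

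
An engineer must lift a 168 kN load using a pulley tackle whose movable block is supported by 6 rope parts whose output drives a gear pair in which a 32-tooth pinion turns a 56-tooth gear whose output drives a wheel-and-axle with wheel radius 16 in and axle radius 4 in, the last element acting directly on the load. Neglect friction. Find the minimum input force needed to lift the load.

4 kN

Block-and-tackle MA = number of supporting rope parts = 6.
Gear pair MA = 56/32 = 1.75.
Wheel-and-axle MA = R/r = 16/4 = 4.
Combined ideal MA = 6 × 1.75 × 4 = 42.
Effort = load / MA = 168 / 42 = 4 kN.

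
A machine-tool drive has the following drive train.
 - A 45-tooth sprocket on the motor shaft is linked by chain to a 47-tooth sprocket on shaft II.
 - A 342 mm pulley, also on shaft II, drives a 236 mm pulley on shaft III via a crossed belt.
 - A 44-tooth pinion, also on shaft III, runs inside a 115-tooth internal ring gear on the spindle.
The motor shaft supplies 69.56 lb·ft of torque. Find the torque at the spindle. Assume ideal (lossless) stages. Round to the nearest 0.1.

131.0 lb·ft

Chain: ratio = 47/45 = 1.0444; torque at shaft II = 69.56 × 1.0444 = 72.652 lb·ft.
Belt: ratio = 236/342 = 0.69006; torque at shaft III = 72.652 × 0.69006 = 50.134 lb·ft.
Internal gear: ratio = 115/44 = 2.6136; torque at the spindle = 50.134 × 2.6136 = 131.03 lb·ft.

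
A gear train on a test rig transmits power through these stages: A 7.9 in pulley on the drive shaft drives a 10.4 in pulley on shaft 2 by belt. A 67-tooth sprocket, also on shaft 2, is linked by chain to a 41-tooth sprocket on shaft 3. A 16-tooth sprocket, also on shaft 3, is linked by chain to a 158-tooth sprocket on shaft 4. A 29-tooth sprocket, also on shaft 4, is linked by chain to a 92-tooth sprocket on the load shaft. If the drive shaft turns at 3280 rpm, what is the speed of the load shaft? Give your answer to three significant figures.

130 rpm

Belt: ratio = 10.4/7.9 = 1.3165, so shaft 2 turns at 3280 / 1.3165 = 2491.5 rpm.
Chain: ratio = 41/67 = 0.61194, so shaft 3 turns at 2491.5 / 0.61194 = 4071.5 rpm.
Chain: ratio = 158/16 = 9.875, so shaft 4 turns at 4071.5 / 9.875 = 412.31 rpm.
Chain: ratio = 92/29 = 3.1724, so the load shaft turns at 412.31 / 3.1724 = 129.97 rpm.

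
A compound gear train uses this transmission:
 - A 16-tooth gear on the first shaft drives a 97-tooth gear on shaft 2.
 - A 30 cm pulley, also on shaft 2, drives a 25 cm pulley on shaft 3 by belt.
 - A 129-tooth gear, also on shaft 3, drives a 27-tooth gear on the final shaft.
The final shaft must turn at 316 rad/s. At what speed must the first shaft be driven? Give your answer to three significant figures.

334 rad/s

Overall ratio R = 6.0625 × 0.83333 × 0.2093 = 1.0574.
Required input speed = output speed × R = 316 × 1.0574 = 334.14 rad/s.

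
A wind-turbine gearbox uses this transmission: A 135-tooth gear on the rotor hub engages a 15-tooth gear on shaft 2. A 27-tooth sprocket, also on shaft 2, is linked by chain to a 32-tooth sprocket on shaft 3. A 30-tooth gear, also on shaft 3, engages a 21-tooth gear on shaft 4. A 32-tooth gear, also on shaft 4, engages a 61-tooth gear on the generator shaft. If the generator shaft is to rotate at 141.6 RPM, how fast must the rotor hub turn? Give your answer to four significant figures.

Overall ratio R = 0.11111 × 1.1852 × 0.7 × 1.9062 = 0.17572.
Required input speed = output speed × R = 141.6 × 0.17572 = 24.882 RPM.

24.88 RPM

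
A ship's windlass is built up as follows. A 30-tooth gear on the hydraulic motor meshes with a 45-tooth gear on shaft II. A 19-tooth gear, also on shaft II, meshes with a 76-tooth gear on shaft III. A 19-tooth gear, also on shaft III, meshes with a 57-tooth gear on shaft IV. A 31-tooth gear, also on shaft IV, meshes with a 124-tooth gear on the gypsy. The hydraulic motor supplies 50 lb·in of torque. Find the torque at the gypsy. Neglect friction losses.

gear mesh 45/30 = 1.5 → τ = 50·1.5 = 75 lb·in
gear mesh 76/19 = 4 → τ = 75·4 = 300 lb·in
gear mesh 57/19 = 3 → τ = 300·3 = 900 lb·in
gear mesh 124/31 = 4 → τ = 900·4 = 3600 lb·in

3600 lb·in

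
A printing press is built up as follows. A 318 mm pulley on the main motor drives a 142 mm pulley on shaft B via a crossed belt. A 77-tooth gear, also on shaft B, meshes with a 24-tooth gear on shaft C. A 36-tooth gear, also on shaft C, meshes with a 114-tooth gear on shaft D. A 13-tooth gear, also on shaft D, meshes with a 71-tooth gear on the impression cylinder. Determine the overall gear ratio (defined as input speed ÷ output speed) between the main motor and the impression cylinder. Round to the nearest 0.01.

2.41

Each stage contributes driven/driver: belt 142/318 = 0.44654, gear mesh 24/77 = 0.31169, gear mesh 114/36 = 3.1667, gear mesh 71/13 = 5.4615.
Overall: 0.44654 × 0.31169 × 3.1667 × 5.4615 = 2.4071.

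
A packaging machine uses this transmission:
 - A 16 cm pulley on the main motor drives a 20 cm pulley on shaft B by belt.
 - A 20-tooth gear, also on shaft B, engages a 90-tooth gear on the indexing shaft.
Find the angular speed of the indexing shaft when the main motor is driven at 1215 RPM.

216 RPM

the main motor → shaft B (belt, 20/16): 1215 ÷ 1.25 = 972 RPM
shaft B → the indexing shaft (gear mesh, 90/20): 972 ÷ 4.5 = 216 RPM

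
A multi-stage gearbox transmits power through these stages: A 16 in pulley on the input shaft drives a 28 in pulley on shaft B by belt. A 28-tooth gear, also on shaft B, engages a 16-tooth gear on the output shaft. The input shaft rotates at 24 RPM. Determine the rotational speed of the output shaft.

Belt: ratio = 28/16 = 1.75, so shaft B turns at 24 / 1.75 = 13.714 RPM.
Gear mesh: ratio = 16/28 = 0.57143, so the output shaft turns at 13.714 / 0.57143 = 24 RPM.

24 RPM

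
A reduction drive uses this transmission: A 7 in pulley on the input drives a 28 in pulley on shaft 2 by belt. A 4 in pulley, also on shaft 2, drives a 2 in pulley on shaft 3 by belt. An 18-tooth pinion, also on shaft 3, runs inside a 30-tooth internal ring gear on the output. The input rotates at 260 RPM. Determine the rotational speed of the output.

78 RPM

Belt: ratio = 28/7 = 4, so shaft 2 turns at 260 / 4 = 65 RPM.
Belt: ratio = 2/4 = 0.5, so shaft 3 turns at 65 / 0.5 = 130 RPM.
Internal gear: ratio = 30/18 = 1.6667, so the output turns at 130 / 1.6667 = 78 RPM.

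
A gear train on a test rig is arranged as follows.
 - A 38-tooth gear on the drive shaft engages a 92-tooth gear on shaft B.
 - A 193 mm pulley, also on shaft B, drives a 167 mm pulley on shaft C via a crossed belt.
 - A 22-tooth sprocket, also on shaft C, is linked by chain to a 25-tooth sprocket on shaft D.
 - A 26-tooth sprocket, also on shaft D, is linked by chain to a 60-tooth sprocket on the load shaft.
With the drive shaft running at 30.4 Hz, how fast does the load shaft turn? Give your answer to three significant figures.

5.53 Hz

gear mesh 92/38 = 2.4211 → 30.4/2.4211 = 12.557 Hz
belt 167/193 = 0.86528 → 12.557/0.86528 = 14.511 Hz
chain 25/22 = 1.1364 → 14.511/1.1364 = 12.77 Hz
chain 60/26 = 2.3077 → 12.77/2.3077 = 5.5337 Hz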